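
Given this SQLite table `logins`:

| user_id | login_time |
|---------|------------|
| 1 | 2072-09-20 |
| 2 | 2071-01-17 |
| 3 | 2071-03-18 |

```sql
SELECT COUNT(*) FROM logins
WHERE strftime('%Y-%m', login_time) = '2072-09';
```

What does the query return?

1

Rows with year-month 2072-09: 2072-09-20 → 1.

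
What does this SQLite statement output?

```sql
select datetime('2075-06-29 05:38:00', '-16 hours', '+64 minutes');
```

-16 hours from 2075-06-29 05:38:00 is 2075-06-28 13:38:00 (crosses midnight).
64 minutes = 1h 4m; +64 minutes from 2075-06-28 13:38:00 is 2075-06-28 14:42:00.

2075-06-28 14:42:00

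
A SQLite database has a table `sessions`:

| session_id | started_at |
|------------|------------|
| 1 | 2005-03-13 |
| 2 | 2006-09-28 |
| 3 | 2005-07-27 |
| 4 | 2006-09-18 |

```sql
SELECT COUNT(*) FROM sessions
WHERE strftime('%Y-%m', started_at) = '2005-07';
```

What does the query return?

1

Rows with year-month 2005-07: 2005-07-27 → 1.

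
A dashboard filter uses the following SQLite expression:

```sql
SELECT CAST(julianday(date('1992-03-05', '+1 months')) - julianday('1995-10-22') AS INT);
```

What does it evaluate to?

Adding +1 month to 1992-03-05 gives 1992-04-05.
25 days remain in April 1992 after the 5th (30 − 5).
Full months from May 1992 through September 1995 contribute their day counts.
Then 22 days into October 1995.
Total: 25 + 31 + 30 + 31 + 31 + 30 + 31 + 30 + 31 + 31 + 28 + 31 + 30 + 31 + 30 + 31 + 31 + 30 + 31 + 30 + 31 + 31 + 28 + 31 + 30 + 31 + 30 + 31 + 31 + 30 + 31 + 30 + 31 + 31 + 28 + 31 + 30 + 31 + 30 + 31 + 31 + 30 + 22 = 1295.
The subtraction is earlier − later, so the result is −1295 → -1295.

-1295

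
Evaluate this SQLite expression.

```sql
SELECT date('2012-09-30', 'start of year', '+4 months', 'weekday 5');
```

2012-05-04

`start of year` rewinds 2012-09-30 to 2012-01-01.
Adding +4 months to 2012-01-01 gives 2012-05-01.
`weekday 5` advances to the next Friday; 2012-05-01 is a Tuesday, so it moves forward to 2012-05-04.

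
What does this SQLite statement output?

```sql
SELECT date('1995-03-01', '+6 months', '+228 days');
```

1996-04-16

Adding +6 months to 1995-03-01 gives 1995-09-01.
Applying '+228 days' to 1995-09-01: counting 228 days forward gives 1996-04-16.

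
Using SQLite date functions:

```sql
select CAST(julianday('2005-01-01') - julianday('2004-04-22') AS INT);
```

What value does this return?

254

8 days remain in April 2004 after the 22nd (30 − 22).
Full months from May 2004 through December 2004 contribute their day counts.
Then 1 day into January 2005.
Total: 8 + 31 + 30 + 31 + 31 + 30 + 31 + 30 + 31 + 1 = 254.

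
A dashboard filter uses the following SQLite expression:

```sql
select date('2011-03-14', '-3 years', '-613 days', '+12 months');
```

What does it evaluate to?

Adding -3 years to 2011-03-14 gives 2008-03-14.
Applying '-613 days' to 2008-03-14: counting 613 days back gives 2006-07-10.
Adding +12 months to 2006-07-10 gives 2007-07-10.

2007-07-10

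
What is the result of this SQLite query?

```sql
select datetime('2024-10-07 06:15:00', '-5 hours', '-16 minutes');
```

2024-10-07 00:59:00

-5 hours from 2024-10-07 06:15:00 is 2024-10-07 01:15:00.
-16 minutes from 2024-10-07 01:15:00 is 2024-10-07 00:59:00.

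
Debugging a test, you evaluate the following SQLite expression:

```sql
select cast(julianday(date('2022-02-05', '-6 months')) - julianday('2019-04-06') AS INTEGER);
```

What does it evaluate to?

852

Adding -6 months to 2022-02-05 gives 2021-08-05.
24 days remain in April 2019 after the 6th (30 − 6).
Full months from May 2019 through July 2021 contribute their day counts.
Then 5 days into August 2021.
Total: 24 + 31 + 30 + 31 + 31 + 30 + 31 + 30 + 31 + 31 + 29 + 31 + 30 + 31 + 30 + 31 + 31 + 30 + 31 + 30 + 31 + 31 + 28 + 31 + 30 + 31 + 30 + 31 + 5 = 852.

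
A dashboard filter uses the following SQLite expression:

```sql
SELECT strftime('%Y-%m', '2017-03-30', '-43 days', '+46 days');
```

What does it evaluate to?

First apply '-43 days', '+46 days': 2017-03-30 → 2017-04-02.
`%Y-%m` extracts the year-month: 2017-04.

2017-04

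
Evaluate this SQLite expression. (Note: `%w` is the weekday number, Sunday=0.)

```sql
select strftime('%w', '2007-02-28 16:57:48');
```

2007-02-28 is a Wednesday; with Sunday=0 that is 3.

3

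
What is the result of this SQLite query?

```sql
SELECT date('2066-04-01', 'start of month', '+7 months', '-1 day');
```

2066-10-31

`start of month` rewinds 2066-04-01 to 2066-04-01.
Adding +7 months to 2066-04-01 gives 2066-11-01.
Going back 1 day from 2066-11-01 reaches 2066-10-31 (last day of October, 31 days).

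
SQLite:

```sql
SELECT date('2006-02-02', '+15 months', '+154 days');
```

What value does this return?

Adding +15 months to 2006-02-02 gives 2007-05-02.
Applying '+154 days' to 2007-05-02: counting 154 days forward gives 2007-10-03.

2007-10-03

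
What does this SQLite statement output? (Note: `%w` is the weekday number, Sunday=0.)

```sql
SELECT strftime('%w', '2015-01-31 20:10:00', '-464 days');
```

First apply '-464 days': 2015-01-31 20:10:00 → 2013-10-24 20:10:00.
2013-10-24 is a Thursday; with Sunday=0 that is 4.

4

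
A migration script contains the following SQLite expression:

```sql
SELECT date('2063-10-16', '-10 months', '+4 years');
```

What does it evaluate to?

2066-12-16

Adding -10 months to 2063-10-16 gives 2062-12-16.
Adding +4 years to 2062-12-16 gives 2066-12-16.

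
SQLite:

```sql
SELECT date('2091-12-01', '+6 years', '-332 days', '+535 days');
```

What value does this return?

2098-06-22

Adding +6 years to 2091-12-01 gives 2097-12-01.
Applying '-332 days' to 2097-12-01: counting 332 days back gives 2097-01-03.
Applying '+535 days' to 2097-01-03: counting 535 days forward gives 2098-06-22.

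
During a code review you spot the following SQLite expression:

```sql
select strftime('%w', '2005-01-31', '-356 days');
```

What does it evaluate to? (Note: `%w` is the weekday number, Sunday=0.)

First apply '-356 days': 2005-01-31 → 2004-02-10.
2004-02-10 is a Tuesday; with Sunday=0 that is 2.

2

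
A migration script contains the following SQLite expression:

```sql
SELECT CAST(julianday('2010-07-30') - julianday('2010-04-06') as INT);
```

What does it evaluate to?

24 days remain in April 2010 after the 6th (30 − 6).
May 2010: 31 days.
June 2010: 30 days.
Then 30 days into July 2010.
Total: 24 + 31 + 30 + 30 = 115.

115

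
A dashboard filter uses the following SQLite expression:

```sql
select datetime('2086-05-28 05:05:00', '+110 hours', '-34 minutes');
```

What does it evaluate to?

2086-06-01 18:31:00

+110 hours from 2086-05-28 05:05:00 is 2086-06-01 19:05:00 (crosses midnight).
-34 minutes from 2086-06-01 19:05:00 is 2086-06-01 18:31:00.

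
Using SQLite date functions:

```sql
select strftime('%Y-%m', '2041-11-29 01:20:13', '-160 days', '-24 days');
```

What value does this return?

First apply '-160 days', '-24 days': 2041-11-29 01:20:13 → 2041-05-29 01:20:13.
`%Y-%m` extracts the year-month: 2041-05.

2041-05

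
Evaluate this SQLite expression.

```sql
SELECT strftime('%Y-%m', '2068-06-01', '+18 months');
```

2069-12

First apply '+18 months': 2068-06-01 → 2069-12-01.
`%Y-%m` extracts the year-month: 2069-12.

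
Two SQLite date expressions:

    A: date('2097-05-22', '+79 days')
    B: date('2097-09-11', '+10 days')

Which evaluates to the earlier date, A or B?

A = 2097-08-09.
B = 2097-09-21.
A is earlier.

A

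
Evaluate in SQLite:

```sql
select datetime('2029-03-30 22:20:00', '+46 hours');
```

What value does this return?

2029-04-01 20:20:00

+46 hours from 2029-03-30 22:20:00 is 2029-04-01 20:20:00 (crosses midnight).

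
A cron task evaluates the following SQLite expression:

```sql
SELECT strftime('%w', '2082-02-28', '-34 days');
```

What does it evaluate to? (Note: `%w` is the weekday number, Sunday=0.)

0

First apply '-34 days': 2082-02-28 → 2082-01-25.
2082-01-25 is a Sunday; with Sunday=0 that is 0.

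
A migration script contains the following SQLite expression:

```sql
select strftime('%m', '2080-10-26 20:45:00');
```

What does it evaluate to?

`%m` extracts the 2-digit month (01-12): 10.

10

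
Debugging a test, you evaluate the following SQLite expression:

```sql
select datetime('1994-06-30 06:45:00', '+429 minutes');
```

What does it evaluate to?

429 minutes = 7h 9m; +429 minutes from 1994-06-30 06:45:00 is 1994-06-30 13:54:00.

1994-06-30 13:54:00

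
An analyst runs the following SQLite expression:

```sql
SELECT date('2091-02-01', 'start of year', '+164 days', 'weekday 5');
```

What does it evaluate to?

`start of year` rewinds 2091-02-01 to 2091-01-01.
Applying '+164 days' to 2091-01-01: counting 164 days forward gives 2091-06-14.
`weekday 5` advances to the next Friday; 2091-06-14 is a Thursday, so it moves forward to 2091-06-15.

2091-06-15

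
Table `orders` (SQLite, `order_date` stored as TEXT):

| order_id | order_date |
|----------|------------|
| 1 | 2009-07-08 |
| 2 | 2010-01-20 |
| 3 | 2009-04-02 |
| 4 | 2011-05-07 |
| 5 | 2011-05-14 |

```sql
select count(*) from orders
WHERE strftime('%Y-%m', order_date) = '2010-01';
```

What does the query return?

Rows with year-month 2010-01: 2010-01-20 → 1.

1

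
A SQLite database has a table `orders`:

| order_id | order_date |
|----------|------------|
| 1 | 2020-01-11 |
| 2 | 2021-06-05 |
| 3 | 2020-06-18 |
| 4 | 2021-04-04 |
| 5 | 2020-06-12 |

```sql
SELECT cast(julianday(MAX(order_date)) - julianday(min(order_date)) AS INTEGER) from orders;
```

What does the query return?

MIN = 2020-01-11, MAX = 2021-06-05.
20 days remain in January 2020 after the 11th (31 − 11).
Full months from February 2020 through May 2021 contribute their day counts.
Then 5 days into June 2021.
Total: 20 + 29 + 31 + 30 + 31 + 30 + 31 + 31 + 30 + 31 + 30 + 31 + 31 + 28 + 31 + 30 + 31 + 5 = 511.

511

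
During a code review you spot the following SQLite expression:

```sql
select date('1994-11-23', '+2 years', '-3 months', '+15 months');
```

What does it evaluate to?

1997-11-23

Adding +2 years to 1994-11-23 gives 1996-11-23.
Adding -3 months to 1996-11-23 gives 1996-08-23.
Adding +15 months to 1996-08-23 gives 1997-11-23.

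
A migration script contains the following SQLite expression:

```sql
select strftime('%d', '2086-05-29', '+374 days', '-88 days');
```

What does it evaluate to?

11

First apply '+374 days', '-88 days': 2086-05-29 → 2087-03-11.
`%d` extracts the 2-digit day of month: 11.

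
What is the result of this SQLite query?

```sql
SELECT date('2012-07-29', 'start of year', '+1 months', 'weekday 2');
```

2012-02-07

`start of year` rewinds 2012-07-29 to 2012-01-01.
Adding +1 month to 2012-01-01 gives 2012-02-01.
`weekday 2` advances to the next Tuesday; 2012-02-01 is a Wednesday, so it moves forward to 2012-02-07.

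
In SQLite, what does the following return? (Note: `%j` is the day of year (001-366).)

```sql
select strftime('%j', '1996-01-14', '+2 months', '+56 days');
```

First apply '+2 months', '+56 days': 1996-01-14 → 1996-05-09.
Day-of-year for 1996-05-09: days since 1996-01-01 inclusive = 130, zero-padded to 130.

130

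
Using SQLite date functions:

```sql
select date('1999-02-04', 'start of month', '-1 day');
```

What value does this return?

`start of month` rewinds 1999-02-04 to 1999-02-01.
Going back 1 day from 1999-02-01 reaches 1999-01-31 (last day of January, 31 days).

1999-01-31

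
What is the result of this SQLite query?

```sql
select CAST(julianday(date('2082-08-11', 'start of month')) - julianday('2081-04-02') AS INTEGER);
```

486

`start of month` rewinds 2082-08-11 to 2082-08-01.
28 days remain in April 2081 after the 2nd (30 − 2).
Full months from May 2081 through July 2082 contribute their day counts.
Then 1 day into August 2082.
Total: 28 + 31 + 30 + 31 + 31 + 30 + 31 + 30 + 31 + 31 + 28 + 31 + 30 + 31 + 30 + 31 + 1 = 486.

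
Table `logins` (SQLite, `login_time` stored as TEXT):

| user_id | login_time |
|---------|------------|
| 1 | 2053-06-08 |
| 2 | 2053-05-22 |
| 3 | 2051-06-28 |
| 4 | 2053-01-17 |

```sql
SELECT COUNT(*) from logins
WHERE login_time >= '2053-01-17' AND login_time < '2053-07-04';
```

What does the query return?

Rows in [2053-01-17, 2053-07-04): 2053-06-08, 2053-05-22, 2053-01-17 → 3 rows.

3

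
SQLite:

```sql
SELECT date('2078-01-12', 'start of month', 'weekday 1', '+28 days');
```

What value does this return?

2078-01-31

`start of month` rewinds 2078-01-12 to 2078-01-01.
`weekday 1` advances to the next Monday; 2078-01-01 is a Saturday, so it moves forward to 2078-01-03.
Advancing 28 more days within January lands on 2078-01-31.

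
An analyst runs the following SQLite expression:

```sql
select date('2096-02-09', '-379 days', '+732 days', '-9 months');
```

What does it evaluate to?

Applying '-379 days' to 2096-02-09: counting 379 days back gives 2095-01-26.
Applying '+732 days' to 2095-01-26: counting 732 days forward gives 2097-01-27.
Adding -9 months to 2097-01-27 gives 2096-04-27.

2096-04-27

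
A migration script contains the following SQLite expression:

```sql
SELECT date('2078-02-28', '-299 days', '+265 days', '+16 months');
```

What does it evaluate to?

Applying '-299 days' to 2078-02-28: counting 299 days back gives 2077-05-05.
Applying '+265 days' to 2077-05-05: counting 265 days forward gives 2078-01-25.
Adding +16 months to 2078-01-25 gives 2079-05-25.

2079-05-25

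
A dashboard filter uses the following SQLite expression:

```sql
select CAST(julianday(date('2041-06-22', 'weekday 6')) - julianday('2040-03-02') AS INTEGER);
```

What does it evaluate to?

`weekday 6` advances to the next Saturday; 2041-06-22 is already a Saturday, so it stays at 2041-06-22.
29 days remain in March 2040 after the 2nd (31 − 2).
Full months from April 2040 through May 2041 contribute their day counts.
Then 22 days into June 2041.
Total: 29 + 30 + 31 + 30 + 31 + 31 + 30 + 31 + 30 + 31 + 31 + 28 + 31 + 30 + 31 + 22 = 477.

477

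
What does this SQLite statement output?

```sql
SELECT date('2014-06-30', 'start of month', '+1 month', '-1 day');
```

`start of month` rewinds 2014-06-30 to 2014-06-01.
Adding +1 month to 2014-06-01 gives 2014-07-01.
Going back 1 day from 2014-07-01 reaches 2014-06-30 (last day of June, 30 days).

2014-06-30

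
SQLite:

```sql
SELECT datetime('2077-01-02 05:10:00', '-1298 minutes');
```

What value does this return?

2077-01-01 07:32:00

1298 minutes = 21h 38m; -1298 minutes from 2077-01-02 05:10:00 is 2077-01-01 07:32:00 (crosses midnight).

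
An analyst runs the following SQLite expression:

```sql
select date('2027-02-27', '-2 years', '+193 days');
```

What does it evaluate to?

Adding -2 years to 2027-02-27 gives 2025-02-27.
Applying '+193 days' to 2025-02-27: counting 193 days forward gives 2025-09-08.

2025-09-08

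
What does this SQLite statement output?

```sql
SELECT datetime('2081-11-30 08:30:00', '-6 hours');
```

2081-11-30 02:30:00

-6 hours from 2081-11-30 08:30:00 is 2081-11-30 02:30:00.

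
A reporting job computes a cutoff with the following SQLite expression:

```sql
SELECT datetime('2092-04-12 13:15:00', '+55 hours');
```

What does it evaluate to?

2092-04-14 20:15:00

+55 hours from 2092-04-12 13:15:00 is 2092-04-14 20:15:00 (crosses midnight).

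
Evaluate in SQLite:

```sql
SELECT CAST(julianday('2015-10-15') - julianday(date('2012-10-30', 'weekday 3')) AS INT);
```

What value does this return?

`weekday 3` advances to the next Wednesday; 2012-10-30 is a Tuesday, so it moves forward to 2012-10-31.
0 days remain in October 2012 after the 31st (31 − 31).
Full months from November 2012 through September 2015 contribute their day counts.
Then 15 days into October 2015.
Total: 0 + 30 + 31 + 31 + 28 + 31 + 30 + 31 + 30 + 31 + 31 + 30 + 31 + 30 + 31 + 31 + 28 + 31 + 30 + 31 + 30 + 31 + 31 + 30 + 31 + 30 + 31 + 31 + 28 + 31 + 30 + 31 + 30 + 31 + 31 + 30 + 15 = 1079.

1079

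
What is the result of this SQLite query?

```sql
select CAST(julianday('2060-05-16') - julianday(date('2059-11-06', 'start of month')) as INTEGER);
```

`start of month` rewinds 2059-11-06 to 2059-11-01.
29 days remain in November 2059 after the 1st (30 − 1).
December 2059: 31 days.
January 2060: 31 days.
February 2060: 29 days (leap year).
March 2060: 31 days.
April 2060: 30 days.
Then 16 days into May 2060.
Total: 29 + 31 + 31 + 29 + 31 + 30 + 16 = 197.

197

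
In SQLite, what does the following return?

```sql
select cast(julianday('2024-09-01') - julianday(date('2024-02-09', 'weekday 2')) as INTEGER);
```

201

`weekday 2` advances to the next Tuesday; 2024-02-09 is a Friday, so it moves forward to 2024-02-13.
16 days remain in February 2024 after the 13th (29 − 13).
Full months from March 2024 through August 2024 contribute their day counts.
Then 1 day into September 2024.
Total: 16 + 31 + 30 + 31 + 30 + 31 + 31 + 1 = 201.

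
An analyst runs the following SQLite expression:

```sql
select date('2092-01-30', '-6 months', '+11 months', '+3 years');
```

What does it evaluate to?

Adding -6 months to 2092-01-30 gives 2091-07-30.
Adding +11 months to 2091-07-30 gives 2092-06-30.
Adding +3 years to 2092-06-30 gives 2095-06-30.

2095-06-30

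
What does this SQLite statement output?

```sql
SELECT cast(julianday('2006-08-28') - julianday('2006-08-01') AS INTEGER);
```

27

Both dates are in August 2006: 28 − 1 = 27.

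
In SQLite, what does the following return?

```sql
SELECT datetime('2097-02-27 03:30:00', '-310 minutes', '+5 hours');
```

2097-02-27 03:20:00

310 minutes = 5h 10m; -310 minutes from 2097-02-27 03:30:00 is 2097-02-26 22:20:00 (crosses midnight).
+5 hours from 2097-02-26 22:20:00 is 2097-02-27 03:20:00 (crosses midnight).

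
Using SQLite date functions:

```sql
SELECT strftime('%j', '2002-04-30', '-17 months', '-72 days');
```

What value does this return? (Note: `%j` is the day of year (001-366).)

263

First apply '-17 months', '-72 days': 2002-04-30 → 2000-09-19.
Day-of-year for 2000-09-19: days since 2000-01-01 inclusive = 263, zero-padded to 263.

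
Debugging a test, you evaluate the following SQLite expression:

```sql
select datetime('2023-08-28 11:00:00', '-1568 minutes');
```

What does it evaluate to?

2023-08-27 08:52:00

1568 minutes = 26h 8m; -1568 minutes from 2023-08-28 11:00:00 is 2023-08-27 08:52:00 (crosses midnight).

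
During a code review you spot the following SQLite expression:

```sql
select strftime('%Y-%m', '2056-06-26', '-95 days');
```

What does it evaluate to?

2056-03

First apply '-95 days': 2056-06-26 → 2056-03-23.
`%Y-%m` extracts the year-month: 2056-03.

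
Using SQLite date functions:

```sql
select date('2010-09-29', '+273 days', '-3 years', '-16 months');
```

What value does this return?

Applying '+273 days' to 2010-09-29: counting 273 days forward gives 2011-06-29.
Adding -3 years to 2011-06-29 gives 2008-06-29.
Adding -16 months to 2008-06-29 targets 2007-02-29. February 2007 has only 28 days, so SQLite normalizes the 1-day overflow forward to 2007-03-01.

2007-03-01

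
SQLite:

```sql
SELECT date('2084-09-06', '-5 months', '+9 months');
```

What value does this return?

2085-01-06

Adding -5 months to 2084-09-06 gives 2084-04-06.
Adding +9 months to 2084-04-06 gives 2085-01-06.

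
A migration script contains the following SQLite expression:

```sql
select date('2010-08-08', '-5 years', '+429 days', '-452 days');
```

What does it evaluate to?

2005-07-16

Adding -5 years to 2010-08-08 gives 2005-08-08.
Applying '+429 days' to 2005-08-08: counting 429 days forward gives 2006-10-11.
Applying '-452 days' to 2006-10-11: counting 452 days back gives 2005-07-16.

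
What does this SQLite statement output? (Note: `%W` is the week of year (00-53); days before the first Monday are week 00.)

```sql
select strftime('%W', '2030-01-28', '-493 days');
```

First apply '-493 days': 2030-01-28 → 2028-09-22.
2028-09-22 is a Friday. SQLite's %W counts Mondays since the year started; the result is 38.

38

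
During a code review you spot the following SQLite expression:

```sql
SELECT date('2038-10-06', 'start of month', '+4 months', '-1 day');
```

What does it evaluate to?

2039-01-31

`start of month` rewinds 2038-10-06 to 2038-10-01.
Adding +4 months to 2038-10-01 gives 2039-02-01.
Going back 1 day from 2039-02-01 reaches 2039-01-31 (last day of January, 31 days).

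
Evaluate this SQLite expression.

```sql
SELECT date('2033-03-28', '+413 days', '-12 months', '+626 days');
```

2035-01-31

Applying '+413 days' to 2033-03-28: counting 413 days forward gives 2034-05-15.
Adding -12 months to 2034-05-15 gives 2033-05-15.
Applying '+626 days' to 2033-05-15: counting 626 days forward gives 2035-01-31.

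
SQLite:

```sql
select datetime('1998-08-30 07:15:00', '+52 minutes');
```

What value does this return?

1998-08-30 08:07:00

+52 minutes from 1998-08-30 07:15:00 is 1998-08-30 08:07:00.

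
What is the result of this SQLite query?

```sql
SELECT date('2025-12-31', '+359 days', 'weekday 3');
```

Applying '+359 days' to 2025-12-31: counting 359 days forward gives 2026-12-25.
`weekday 3` advances to the next Wednesday; 2026-12-25 is a Friday, so it moves forward to 2026-12-30.

2026-12-30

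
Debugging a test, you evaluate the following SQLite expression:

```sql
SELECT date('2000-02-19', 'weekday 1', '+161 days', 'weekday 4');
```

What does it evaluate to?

2000-08-03

`weekday 1` advances to the next Monday; 2000-02-19 is a Saturday, so it moves forward to 2000-02-21.
Applying '+161 days' to 2000-02-21: counting 161 days forward gives 2000-07-31.
`weekday 4` advances to the next Thursday; 2000-07-31 is a Monday, so it moves forward to 2000-08-03.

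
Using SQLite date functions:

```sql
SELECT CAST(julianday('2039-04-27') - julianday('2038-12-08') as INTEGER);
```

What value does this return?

140

23 days remain in December 2038 after the 8th (31 − 8).
January 2039: 31 days.
February 2039: 28 days.
March 2039: 31 days.
Then 27 days into April 2039.
Total: 23 + 31 + 28 + 31 + 27 = 140.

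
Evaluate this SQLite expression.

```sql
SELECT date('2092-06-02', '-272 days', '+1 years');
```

Applying '-272 days' to 2092-06-02: counting 272 days back gives 2091-09-04.
Adding +1 year to 2091-09-04 gives 2092-09-04.

2092-09-04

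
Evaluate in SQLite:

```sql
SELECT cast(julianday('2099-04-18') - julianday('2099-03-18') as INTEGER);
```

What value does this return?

13 days remain in March 2099 after the 18th (31 − 18).
Then 18 days into April 2099.
Total: 13 + 18 = 31.

31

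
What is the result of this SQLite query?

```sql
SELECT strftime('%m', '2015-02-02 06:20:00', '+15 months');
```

First apply '+15 months': 2015-02-02 06:20:00 → 2016-05-02 06:20:00.
`%m` extracts the 2-digit month (01-12): 05.

05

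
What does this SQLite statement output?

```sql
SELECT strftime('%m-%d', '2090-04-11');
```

04-11

`%m-%d` extracts the month-day: 04-11.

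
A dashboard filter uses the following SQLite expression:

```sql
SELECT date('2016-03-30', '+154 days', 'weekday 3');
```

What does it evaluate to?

2016-08-31

Applying '+154 days' to 2016-03-30: counting 154 days forward gives 2016-08-31.
`weekday 3` advances to the next Wednesday; 2016-08-31 is already a Wednesday, so it stays at 2016-08-31.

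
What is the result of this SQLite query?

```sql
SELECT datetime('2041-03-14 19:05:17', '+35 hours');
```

+35 hours from 2041-03-14 19:05:17 is 2041-03-16 06:05:17 (crosses midnight).

2041-03-16 06:05:17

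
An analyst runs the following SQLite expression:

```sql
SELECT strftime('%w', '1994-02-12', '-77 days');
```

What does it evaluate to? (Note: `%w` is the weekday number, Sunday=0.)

6

First apply '-77 days': 1994-02-12 → 1993-11-27.
1993-11-27 is a Saturday; with Sunday=0 that is 6.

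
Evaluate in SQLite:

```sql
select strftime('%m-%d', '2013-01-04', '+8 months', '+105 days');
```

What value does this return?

12-18

First apply '+8 months', '+105 days': 2013-01-04 → 2013-12-18.
`%m-%d` extracts the month-day: 12-18.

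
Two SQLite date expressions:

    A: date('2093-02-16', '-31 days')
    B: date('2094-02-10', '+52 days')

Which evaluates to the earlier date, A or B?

A

A = 2093-01-16.
B = 2094-04-03.
A is earlier.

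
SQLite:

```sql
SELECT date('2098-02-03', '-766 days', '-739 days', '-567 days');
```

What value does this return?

Applying '-766 days' to 2098-02-03: counting 766 days back gives 2095-12-30.
Applying '-739 days' to 2095-12-30: counting 739 days back gives 2093-12-21.
Applying '-567 days' to 2093-12-21: counting 567 days back gives 2092-06-02.

2092-06-02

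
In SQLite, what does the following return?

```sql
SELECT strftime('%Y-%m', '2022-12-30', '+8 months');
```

First apply '+8 months': 2022-12-30 → 2023-08-30.
`%Y-%m` extracts the year-month: 2023-08.

2023-08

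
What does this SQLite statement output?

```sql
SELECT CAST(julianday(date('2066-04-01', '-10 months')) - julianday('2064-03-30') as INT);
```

Adding -10 months to 2066-04-01 gives 2065-06-01.
1 day remains in March 2064 after the 30th (31 − 30).
Full months from April 2064 through May 2065 contribute their day counts.
Then 1 day into June 2065.
Total: 1 + 30 + 31 + 30 + 31 + 31 + 30 + 31 + 30 + 31 + 31 + 28 + 31 + 30 + 31 + 1 = 428.

428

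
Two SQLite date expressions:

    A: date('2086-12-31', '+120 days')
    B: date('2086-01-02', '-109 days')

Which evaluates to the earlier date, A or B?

A = 2087-04-30.
B = 2085-09-15.
B is earlier.

B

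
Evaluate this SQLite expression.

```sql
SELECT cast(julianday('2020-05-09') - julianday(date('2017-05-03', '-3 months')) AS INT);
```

1191

Adding -3 months to 2017-05-03 gives 2017-02-03.
25 days remain in February 2017 after the 3rd (28 − 3).
Full months from March 2017 through April 2020 contribute their day counts.
Then 9 days into May 2020.
Total: 25 + 31 + 30 + 31 + 30 + 31 + 31 + 30 + 31 + 30 + 31 + 31 + 28 + 31 + 30 + 31 + 30 + 31 + 31 + 30 + 31 + 30 + 31 + 31 + 28 + 31 + 30 + 31 + 30 + 31 + 31 + 30 + 31 + 30 + 31 + 31 + 29 + 31 + 30 + 9 = 1191.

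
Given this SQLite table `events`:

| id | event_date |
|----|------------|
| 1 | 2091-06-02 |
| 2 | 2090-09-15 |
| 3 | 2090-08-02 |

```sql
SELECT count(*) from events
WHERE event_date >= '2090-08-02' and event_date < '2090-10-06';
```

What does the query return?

2

Rows in [2090-08-02, 2090-10-06): 2090-09-15, 2090-08-02 → 2 rows.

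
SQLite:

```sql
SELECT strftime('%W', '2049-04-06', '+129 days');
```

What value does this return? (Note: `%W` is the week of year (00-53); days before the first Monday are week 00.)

32

First apply '+129 days': 2049-04-06 → 2049-08-13.
2049-08-13 is a Friday. SQLite's %W counts Mondays since the year started; the result is 32.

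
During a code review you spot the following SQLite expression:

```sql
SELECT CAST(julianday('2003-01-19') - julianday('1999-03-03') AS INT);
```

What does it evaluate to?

1418

28 days remain in March 1999 after the 3rd (31 − 3).
Full months from April 1999 through December 2002 contribute their day counts.
Then 19 days into January 2003.
Total: 28 + 30 + 31 + 30 + 31 + 31 + 30 + 31 + 30 + 31 + 31 + 29 + 31 + 30 + 31 + 30 + 31 + 31 + 30 + 31 + 30 + 31 + 31 + 28 + 31 + 30 + 31 + 30 + 31 + 31 + 30 + 31 + 30 + 31 + 31 + 28 + 31 + 30 + 31 + 30 + 31 + 31 + 30 + 31 + 30 + 31 + 19 = 1418.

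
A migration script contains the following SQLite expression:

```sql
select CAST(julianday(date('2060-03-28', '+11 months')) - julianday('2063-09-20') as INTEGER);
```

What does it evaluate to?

-934

Adding +11 months to 2060-03-28 gives 2061-02-28.
0 days remain in February 2061 after the 28th (28 − 28).
Full months from March 2061 through August 2063 contribute their day counts.
Then 20 days into September 2063.
Total: 0 + 31 + 30 + 31 + 30 + 31 + 31 + 30 + 31 + 30 + 31 + 31 + 28 + 31 + 30 + 31 + 30 + 31 + 31 + 30 + 31 + 30 + 31 + 31 + 28 + 31 + 30 + 31 + 30 + 31 + 31 + 20 = 934.
The subtraction is earlier − later, so the result is −934 → -934.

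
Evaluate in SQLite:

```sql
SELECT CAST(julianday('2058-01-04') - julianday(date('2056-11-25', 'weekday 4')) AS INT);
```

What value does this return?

`weekday 4` advances to the next Thursday; 2056-11-25 is a Saturday, so it moves forward to 2056-11-30.
0 days remain in November 2056 after the 30th (30 − 30).
Full months from December 2056 through December 2057 contribute their day counts.
Then 4 days into January 2058.
Total: 0 + 31 + 31 + 28 + 31 + 30 + 31 + 30 + 31 + 31 + 30 + 31 + 30 + 31 + 4 = 400.

400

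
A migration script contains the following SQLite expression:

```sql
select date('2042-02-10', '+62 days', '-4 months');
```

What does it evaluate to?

2041-12-13

Applying '+62 days' to 2042-02-10: counting 62 days forward gives 2042-04-13.
Adding -4 months to 2042-04-13 gives 2041-12-13.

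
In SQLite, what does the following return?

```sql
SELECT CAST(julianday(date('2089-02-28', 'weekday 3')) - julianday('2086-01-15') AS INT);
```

`weekday 3` advances to the next Wednesday; 2089-02-28 is a Monday, so it moves forward to 2089-03-02.
16 days remain in January 2086 after the 15th (31 − 15).
Full months from February 2086 through February 2089 contribute their day counts.
Then 2 days into March 2089.
Total: 16 + 28 + 31 + 30 + 31 + 30 + 31 + 31 + 30 + 31 + 30 + 31 + 31 + 28 + 31 + 30 + 31 + 30 + 31 + 31 + 30 + 31 + 30 + 31 + 31 + 29 + 31 + 30 + 31 + 30 + 31 + 31 + 30 + 31 + 30 + 31 + 31 + 28 + 2 = 1142.

1142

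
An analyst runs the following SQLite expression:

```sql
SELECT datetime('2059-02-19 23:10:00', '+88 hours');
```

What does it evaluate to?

+88 hours from 2059-02-19 23:10:00 is 2059-02-23 15:10:00 (crosses midnight).

2059-02-23 15:10:00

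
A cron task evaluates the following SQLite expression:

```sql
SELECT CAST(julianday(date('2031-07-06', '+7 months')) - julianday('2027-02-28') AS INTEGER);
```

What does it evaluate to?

Adding +7 months to 2031-07-06 gives 2032-02-06.
0 days remain in February 2027 after the 28th (28 − 28).
Full months from March 2027 through January 2032 contribute their day counts.
Then 6 days into February 2032.
Total: 0 + 31 + 30 + 31 + 30 + 31 + 31 + 30 + 31 + 30 + 31 + 31 + 29 + 31 + 30 + 31 + 30 + 31 + 31 + 30 + 31 + 30 + 31 + 31 + 28 + 31 + 30 + 31 + 30 + 31 + 31 + 30 + 31 + 30 + 31 + 31 + 28 + 31 + 30 + 31 + 30 + 31 + 31 + 30 + 31 + 30 + 31 + 31 + 28 + 31 + 30 + 31 + 30 + 31 + 31 + 30 + 31 + 30 + 31 + 31 + 6 = 1804.

1804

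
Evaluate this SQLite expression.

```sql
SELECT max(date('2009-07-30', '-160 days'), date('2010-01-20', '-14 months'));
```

2009-02-20

date('2009-07-30', '-160 days') → 2009-02-20.
date('2010-01-20', '-14 months') → 2008-11-20.
Later of the two is 2009-02-20.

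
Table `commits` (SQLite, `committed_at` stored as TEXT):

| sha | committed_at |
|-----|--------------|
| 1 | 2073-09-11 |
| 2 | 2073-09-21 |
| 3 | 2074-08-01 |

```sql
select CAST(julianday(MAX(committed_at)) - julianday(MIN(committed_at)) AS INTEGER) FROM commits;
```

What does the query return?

MIN = 2073-09-11, MAX = 2074-08-01.
19 days remain in September 2073 after the 11th (30 − 11).
Full months from October 2073 through July 2074 contribute their day counts.
Then 1 day into August 2074.
Total: 19 + 31 + 30 + 31 + 31 + 28 + 31 + 30 + 31 + 30 + 31 + 1 = 324.

324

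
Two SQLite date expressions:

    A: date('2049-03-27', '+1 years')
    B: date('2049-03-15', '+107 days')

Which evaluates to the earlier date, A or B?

B

A = 2050-03-27.
B = 2049-06-30.
B is earlier.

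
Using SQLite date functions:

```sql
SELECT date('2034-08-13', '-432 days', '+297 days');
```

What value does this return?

2034-03-31

Applying '-432 days' to 2034-08-13: counting 432 days back gives 2033-06-07.
Applying '+297 days' to 2033-06-07: counting 297 days forward gives 2034-03-31.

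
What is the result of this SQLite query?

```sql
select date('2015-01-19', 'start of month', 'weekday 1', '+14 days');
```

2015-01-19

`start of month` rewinds 2015-01-19 to 2015-01-01.
`weekday 1` advances to the next Monday; 2015-01-01 is a Thursday, so it moves forward to 2015-01-05.
Advancing 14 more days within January lands on 2015-01-19.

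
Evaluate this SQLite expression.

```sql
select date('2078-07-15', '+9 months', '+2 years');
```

2081-04-15

Adding +9 months to 2078-07-15 gives 2079-04-15.
Adding +2 years to 2079-04-15 gives 2081-04-15.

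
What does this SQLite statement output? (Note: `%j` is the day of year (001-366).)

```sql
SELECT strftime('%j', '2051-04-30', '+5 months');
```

First apply '+5 months': 2051-04-30 → 2051-09-30.
Day-of-year for 2051-09-30: days since 2051-01-01 inclusive = 273, zero-padded to 273.

273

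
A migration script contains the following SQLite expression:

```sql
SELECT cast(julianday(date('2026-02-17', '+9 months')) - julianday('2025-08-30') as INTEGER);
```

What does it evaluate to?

Adding +9 months to 2026-02-17 gives 2026-11-17.
1 day remains in August 2025 after the 30th (31 − 30).
Full months from September 2025 through October 2026 contribute their day counts.
Then 17 days into November 2026.
Total: 1 + 30 + 31 + 30 + 31 + 31 + 28 + 31 + 30 + 31 + 30 + 31 + 31 + 30 + 31 + 17 = 444.

444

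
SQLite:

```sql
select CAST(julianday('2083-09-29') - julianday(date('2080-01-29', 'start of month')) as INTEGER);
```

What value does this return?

`start of month` rewinds 2080-01-29 to 2080-01-01.
30 days remain in January 2080 after the 1st (31 − 1).
Full months from February 2080 through August 2083 contribute their day counts.
Then 29 days into September 2083.
Total: 30 + 29 + 31 + 30 + 31 + 30 + 31 + 31 + 30 + 31 + 30 + 31 + 31 + 28 + 31 + 30 + 31 + 30 + 31 + 31 + 30 + 31 + 30 + 31 + 31 + 28 + 31 + 30 + 31 + 30 + 31 + 31 + 30 + 31 + 30 + 31 + 31 + 28 + 31 + 30 + 31 + 30 + 31 + 31 + 29 = 1367.

1367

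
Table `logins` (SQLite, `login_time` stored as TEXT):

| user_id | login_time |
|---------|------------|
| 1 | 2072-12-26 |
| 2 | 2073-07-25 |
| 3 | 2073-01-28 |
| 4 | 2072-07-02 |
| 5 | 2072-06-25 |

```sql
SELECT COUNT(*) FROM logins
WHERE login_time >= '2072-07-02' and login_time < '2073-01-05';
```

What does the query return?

Rows in [2072-07-02, 2073-01-05): 2072-12-26, 2072-07-02 → 2 rows.

2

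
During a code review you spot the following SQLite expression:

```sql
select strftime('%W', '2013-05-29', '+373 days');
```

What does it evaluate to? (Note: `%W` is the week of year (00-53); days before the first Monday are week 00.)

First apply '+373 days': 2013-05-29 → 2014-06-06.
2014-06-06 is a Friday. SQLite's %W counts Mondays since the year started; the result is 22.

22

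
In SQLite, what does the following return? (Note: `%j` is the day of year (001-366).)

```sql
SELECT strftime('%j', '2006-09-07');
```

250

Day-of-year for 2006-09-07: days since 2006-01-01 inclusive = 250, zero-padded to 250.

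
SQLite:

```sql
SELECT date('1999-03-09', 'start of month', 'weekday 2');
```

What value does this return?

`start of month` rewinds 1999-03-09 to 1999-03-01.
`weekday 2` advances to the next Tuesday; 1999-03-01 is a Monday, so it moves forward to 1999-03-02.

1999-03-02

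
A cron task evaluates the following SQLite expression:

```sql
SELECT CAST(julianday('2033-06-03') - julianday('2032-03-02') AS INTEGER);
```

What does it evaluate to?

458

29 days remain in March 2032 after the 2nd (31 − 2).
Full months from April 2032 through May 2033 contribute their day counts.
Then 3 days into June 2033.
Total: 29 + 30 + 31 + 30 + 31 + 31 + 30 + 31 + 30 + 31 + 31 + 28 + 31 + 30 + 31 + 3 = 458.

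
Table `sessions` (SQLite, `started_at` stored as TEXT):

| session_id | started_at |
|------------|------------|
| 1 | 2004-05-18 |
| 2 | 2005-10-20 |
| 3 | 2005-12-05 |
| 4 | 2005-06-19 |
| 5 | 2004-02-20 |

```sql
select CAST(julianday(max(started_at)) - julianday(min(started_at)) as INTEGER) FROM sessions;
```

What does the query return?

MIN = 2004-02-20, MAX = 2005-12-05.
9 days remain in February 2004 after the 20th (29 − 20).
Full months from March 2004 through November 2005 contribute their day counts.
Then 5 days into December 2005.
Total: 9 + 31 + 30 + 31 + 30 + 31 + 31 + 30 + 31 + 30 + 31 + 31 + 28 + 31 + 30 + 31 + 30 + 31 + 31 + 30 + 31 + 30 + 5 = 654.

654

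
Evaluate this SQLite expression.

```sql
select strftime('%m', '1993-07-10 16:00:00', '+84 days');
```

First apply '+84 days': 1993-07-10 16:00:00 → 1993-10-02 16:00:00.
`%m` extracts the 2-digit month (01-12): 10.

10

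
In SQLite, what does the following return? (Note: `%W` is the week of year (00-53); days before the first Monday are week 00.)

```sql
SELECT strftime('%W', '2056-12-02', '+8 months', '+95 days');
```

First apply '+8 months', '+95 days': 2056-12-02 → 2057-11-05.
2057-11-05 is a Monday. SQLite's %W counts Mondays since the year started; the result is 45.

45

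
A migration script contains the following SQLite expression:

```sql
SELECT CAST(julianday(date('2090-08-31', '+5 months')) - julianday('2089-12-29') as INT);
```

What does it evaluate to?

398

Adding +5 months to 2090-08-31 gives 2091-01-31.
2 days remain in December 2089 after the 29th (31 − 29).
Full months from January 2090 through December 2090 contribute their day counts.
Then 31 days into January 2091.
Total: 2 + 31 + 28 + 31 + 30 + 31 + 30 + 31 + 31 + 30 + 31 + 30 + 31 + 31 = 398.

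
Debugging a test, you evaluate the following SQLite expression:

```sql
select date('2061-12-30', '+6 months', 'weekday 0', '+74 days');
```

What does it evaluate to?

2062-09-14

Adding +6 months to 2061-12-30 gives 2062-06-30.
`weekday 0` advances to the next Sunday; 2062-06-30 is a Friday, so it moves forward to 2062-07-02.
Applying '+74 days' to 2062-07-02: counting 74 days forward gives 2062-09-14.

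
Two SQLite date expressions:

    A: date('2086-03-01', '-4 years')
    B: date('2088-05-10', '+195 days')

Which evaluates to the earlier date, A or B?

A

A = 2082-03-01.
B = 2088-11-21.
A is earlier.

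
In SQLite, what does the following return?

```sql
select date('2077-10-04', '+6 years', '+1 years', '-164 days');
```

2084-04-23

Adding +6 years to 2077-10-04 gives 2083-10-04.
Adding +1 year to 2083-10-04 gives 2084-10-04.
Applying '-164 days' to 2084-10-04: counting 164 days back gives 2084-04-23.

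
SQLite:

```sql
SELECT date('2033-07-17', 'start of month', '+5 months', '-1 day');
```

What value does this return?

`start of month` rewinds 2033-07-17 to 2033-07-01.
Adding +5 months to 2033-07-01 gives 2033-12-01.
Going back 1 day from 2033-12-01 reaches 2033-11-30 (last day of November, 30 days).

2033-11-30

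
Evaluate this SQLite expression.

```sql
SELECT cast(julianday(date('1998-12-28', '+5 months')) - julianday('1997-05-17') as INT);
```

Adding +5 months to 1998-12-28 gives 1999-05-28.
14 days remain in May 1997 after the 17th (31 − 17).
Full months from June 1997 through April 1999 contribute their day counts.
Then 28 days into May 1999.
Total: 14 + 30 + 31 + 31 + 30 + 31 + 30 + 31 + 31 + 28 + 31 + 30 + 31 + 30 + 31 + 31 + 30 + 31 + 30 + 31 + 31 + 28 + 31 + 30 + 28 = 741.

741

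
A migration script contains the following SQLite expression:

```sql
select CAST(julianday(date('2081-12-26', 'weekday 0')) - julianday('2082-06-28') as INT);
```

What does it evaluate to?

-182

`weekday 0` advances to the next Sunday; 2081-12-26 is a Friday, so it moves forward to 2081-12-28.
3 days remain in December 2081 after the 28th (31 − 28).
January 2082: 31 days.
February 2082: 28 days.
March 2082: 31 days.
April 2082: 30 days.
May 2082: 31 days.
Then 28 days into June 2082.
Total: 3 + 31 + 28 + 31 + 30 + 31 + 28 = 182.
The subtraction is earlier − later, so the result is −182 → -182.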